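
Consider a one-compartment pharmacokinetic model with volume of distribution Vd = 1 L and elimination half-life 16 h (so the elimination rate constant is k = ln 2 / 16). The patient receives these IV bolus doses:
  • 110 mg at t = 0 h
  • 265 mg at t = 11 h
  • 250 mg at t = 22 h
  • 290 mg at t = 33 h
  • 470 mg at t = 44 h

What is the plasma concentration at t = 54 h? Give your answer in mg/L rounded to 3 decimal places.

k = ln 2 / 16 = 0.04332 per h
Dose 1 (110 mg at t=0 h): 110·exp(−0.04332·54) = 10.603 mg/L
Dose 2 (265 mg at t=11 h): 265·exp(−0.04332·43) = 41.137 mg/L
Dose 3 (250 mg at t=22 h): 250·exp(−0.04332·32) = 62.500 mg/L
Dose 4 (290 mg at t=33 h): 290·exp(−0.04332·21) = 116.761 mg/L
Dose 5 (470 mg at t=44 h): 470·exp(−0.04332·10) = 304.757 mg/L
C(54) = 10.603 + 41.137 + 62.500 + 116.761 + 304.757 = 535.757 mg/L

535.757 mg/L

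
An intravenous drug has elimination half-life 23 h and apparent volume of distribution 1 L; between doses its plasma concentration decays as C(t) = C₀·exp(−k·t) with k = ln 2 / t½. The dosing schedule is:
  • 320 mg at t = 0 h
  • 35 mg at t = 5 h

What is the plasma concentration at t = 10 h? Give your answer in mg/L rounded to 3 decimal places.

k = ln 2 / 23 = 0.03014 per h
Dose 1 (320 mg at t=0 h): 320·exp(−0.03014·10) = 236.738 mg/L
Dose 2 (35 mg at t=5 h): 35·exp(−0.03014·5) = 30.104 mg/L
C(10) = 236.738 + 30.104 = 266.842 mg/L

266.842 mg/L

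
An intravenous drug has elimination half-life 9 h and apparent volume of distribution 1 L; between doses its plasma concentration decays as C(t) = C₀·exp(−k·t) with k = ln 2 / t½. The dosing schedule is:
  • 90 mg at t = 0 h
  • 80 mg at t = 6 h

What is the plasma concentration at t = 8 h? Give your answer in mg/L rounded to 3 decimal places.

k = ln 2 / 9 = 0.07702 per h
Dose 1 (90 mg at t=0 h): 90·exp(−0.07702·8) = 48.603 mg/L
Dose 2 (80 mg at t=6 h): 80·exp(−0.07702·2) = 68.580 mg/L
C(8) = 48.603 + 68.580 = 117.182 mg/L

117.182 mg/L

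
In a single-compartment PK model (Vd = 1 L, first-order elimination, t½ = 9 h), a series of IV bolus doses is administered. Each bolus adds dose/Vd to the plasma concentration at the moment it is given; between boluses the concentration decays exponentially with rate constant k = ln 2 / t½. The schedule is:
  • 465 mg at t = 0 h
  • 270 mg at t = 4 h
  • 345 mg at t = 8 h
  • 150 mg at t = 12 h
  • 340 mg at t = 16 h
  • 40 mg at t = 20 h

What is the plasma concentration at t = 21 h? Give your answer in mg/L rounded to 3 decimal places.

k = ln 2 / 9 = 0.07702 per h
Dose 1 (465 mg at t=0 h): 465·exp(−0.07702·21) = 92.268 mg/L
Dose 2 (270 mg at t=4 h): 270·exp(−0.07702·17) = 72.904 mg/L
Dose 3 (345 mg at t=8 h): 345·exp(−0.07702·13) = 126.765 mg/L
Dose 4 (150 mg at t=12 h): 150·exp(−0.07702·9) = 75.000 mg/L
Dose 5 (340 mg at t=16 h): 340·exp(−0.07702·5) = 231.334 mg/L
Dose 6 (40 mg at t=20 h): 40·exp(−0.07702·1) = 37.035 mg/L
C(21) = 92.268 + 72.904 + 126.765 + 75.000 + 231.334 + 37.035 = 635.306 mg/L

635.306 mg/L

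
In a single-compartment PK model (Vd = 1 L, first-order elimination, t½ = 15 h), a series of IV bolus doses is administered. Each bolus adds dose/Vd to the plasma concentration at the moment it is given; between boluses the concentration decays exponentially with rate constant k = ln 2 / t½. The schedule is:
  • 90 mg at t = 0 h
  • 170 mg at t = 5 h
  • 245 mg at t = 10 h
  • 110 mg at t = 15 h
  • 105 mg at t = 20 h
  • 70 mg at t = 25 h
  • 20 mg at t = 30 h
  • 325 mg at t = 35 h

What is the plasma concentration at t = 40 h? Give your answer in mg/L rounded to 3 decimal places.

k = ln 2 / 15 = 0.04621 per h
Dose 1 (90 mg at t=0 h): 90·exp(−0.04621·40) = 14.174 mg/L
Dose 2 (170 mg at t=5 h): 170·exp(−0.04621·35) = 33.732 mg/L
Dose 3 (245 mg at t=10 h): 245·exp(−0.04621·30) = 61.250 mg/L
Dose 4 (110 mg at t=15 h): 110·exp(−0.04621·25) = 34.648 mg/L
Dose 5 (105 mg at t=20 h): 105·exp(−0.04621·20) = 41.669 mg/L
Dose 6 (70 mg at t=25 h): 70·exp(−0.04621·15) = 35.000 mg/L
Dose 7 (20 mg at t=30 h): 20·exp(−0.04621·10) = 12.599 mg/L
Dose 8 (325 mg at t=35 h): 325·exp(−0.04621·5) = 257.953 mg/L
C(40) = 14.174 + 33.732 + 61.250 + 34.648 + 41.669 + 35.000 + 12.599 + 257.953 = 491.025 mg/L

491.025 mg/L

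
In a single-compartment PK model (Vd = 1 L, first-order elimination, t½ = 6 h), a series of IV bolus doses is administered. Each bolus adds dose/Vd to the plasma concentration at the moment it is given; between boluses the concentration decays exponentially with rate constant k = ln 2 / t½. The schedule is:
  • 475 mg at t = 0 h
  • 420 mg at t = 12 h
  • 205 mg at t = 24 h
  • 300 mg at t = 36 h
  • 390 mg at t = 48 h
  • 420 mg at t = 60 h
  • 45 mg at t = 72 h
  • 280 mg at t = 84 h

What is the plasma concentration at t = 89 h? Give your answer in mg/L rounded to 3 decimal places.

k = ln 2 / 6 = 0.11552 per h
Dose 1 (475 mg at t=0 h): 475·exp(−0.11552·89) = 0.016 mg/L
Dose 2 (420 mg at t=12 h): 420·exp(−0.11552·77) = 0.058 mg/L
Dose 3 (205 mg at t=24 h): 205·exp(−0.11552·65) = 0.112 mg/L
Dose 4 (300 mg at t=36 h): 300·exp(−0.11552·53) = 0.658 mg/L
Dose 5 (390 mg at t=48 h): 390·exp(−0.11552·41) = 3.420 mg/L
Dose 6 (420 mg at t=60 h): 420·exp(−0.11552·29) = 14.732 mg/L
Dose 7 (45 mg at t=72 h): 45·exp(−0.11552·17) = 6.314 mg/L
Dose 8 (280 mg at t=84 h): 280·exp(−0.11552·5) = 157.145 mg/L
C(89) = 0.016 + 0.058 + 0.112 + 0.658 + 3.420 + 14.732 + 6.314 + 157.145 = 182.455 mg/L

182.455 mg/L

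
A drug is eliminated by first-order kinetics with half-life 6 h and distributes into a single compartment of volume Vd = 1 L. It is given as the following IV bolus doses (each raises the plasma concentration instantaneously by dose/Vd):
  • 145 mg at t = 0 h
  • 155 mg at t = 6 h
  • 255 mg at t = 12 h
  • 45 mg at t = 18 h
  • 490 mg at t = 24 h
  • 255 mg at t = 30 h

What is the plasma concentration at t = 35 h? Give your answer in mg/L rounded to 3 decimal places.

312.799 mg/L

k = ln 2 / 6 = 0.11552 per h
Dose 1 (145 mg at t=0 h): 145·exp(−0.11552·35) = 2.543 mg/L
Dose 2 (155 mg at t=6 h): 155·exp(−0.11552·29) = 5.437 mg/L
Dose 3 (255 mg at t=12 h): 255·exp(−0.11552·23) = 17.889 mg/L
Dose 4 (45 mg at t=18 h): 45·exp(−0.11552·17) = 6.314 mg/L
Dose 5 (490 mg at t=24 h): 490·exp(−0.11552·11) = 137.502 mg/L
Dose 6 (255 mg at t=30 h): 255·exp(−0.11552·5) = 143.114 mg/L
C(35) = 2.543 + 5.437 + 17.889 + 6.314 + 137.502 + 143.114 = 312.799 mg/L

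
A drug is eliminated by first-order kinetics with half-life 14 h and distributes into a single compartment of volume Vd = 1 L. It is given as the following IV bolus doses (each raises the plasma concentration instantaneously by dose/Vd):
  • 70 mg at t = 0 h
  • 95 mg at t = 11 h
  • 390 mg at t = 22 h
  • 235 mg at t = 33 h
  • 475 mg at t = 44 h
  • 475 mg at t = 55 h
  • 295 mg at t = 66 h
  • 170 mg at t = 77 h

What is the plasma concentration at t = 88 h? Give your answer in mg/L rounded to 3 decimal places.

k = ln 2 / 14 = 0.04951 per h
Dose 1 (70 mg at t=0 h): 70·exp(−0.04951·88) = 0.897 mg/L
Dose 2 (95 mg at t=11 h): 95·exp(−0.04951·77) = 2.099 mg/L
Dose 3 (390 mg at t=22 h): 390·exp(−0.04951·66) = 14.857 mg/L
Dose 4 (235 mg at t=33 h): 235·exp(−0.04951·55) = 15.433 mg/L
Dose 5 (475 mg at t=44 h): 475·exp(−0.04951·44) = 53.777 mg/L
Dose 6 (475 mg at t=55 h): 475·exp(−0.04951·33) = 92.709 mg/L
Dose 7 (295 mg at t=66 h): 295·exp(−0.04951·22) = 99.260 mg/L
Dose 8 (170 mg at t=77 h): 170·exp(−0.04951·11) = 98.611 mg/L
C(88) = 0.897 + 2.099 + 14.857 + 15.433 + 53.777 + 92.709 + 99.260 + 98.611 = 377.644 mg/L

377.644 mg/L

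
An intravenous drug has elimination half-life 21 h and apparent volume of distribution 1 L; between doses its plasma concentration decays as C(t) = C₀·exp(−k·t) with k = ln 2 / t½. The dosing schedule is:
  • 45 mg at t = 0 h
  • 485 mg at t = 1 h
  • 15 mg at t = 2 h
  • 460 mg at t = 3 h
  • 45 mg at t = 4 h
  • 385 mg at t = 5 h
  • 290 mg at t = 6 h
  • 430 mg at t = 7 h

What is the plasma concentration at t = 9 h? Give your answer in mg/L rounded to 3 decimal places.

1835.867 mg/L

k = ln 2 / 21 = 0.03301 per h
Dose 1 (45 mg at t=0 h): 45·exp(−0.03301·9) = 33.435 mg/L
Dose 2 (485 mg at t=1 h): 485·exp(−0.03301·8) = 372.446 mg/L
Dose 3 (15 mg at t=2 h): 15·exp(−0.03301·7) = 11.906 mg/L
Dose 4 (460 mg at t=3 h): 460·exp(−0.03301·6) = 377.354 mg/L
Dose 5 (45 mg at t=4 h): 45·exp(−0.03301·5) = 38.154 mg/L
Dose 6 (385 mg at t=5 h): 385·exp(−0.03301·4) = 337.382 mg/L
Dose 7 (290 mg at t=6 h): 290·exp(−0.03301·3) = 262.660 mg/L
Dose 8 (430 mg at t=7 h): 430·exp(−0.03301·2) = 402.531 mg/L
C(9) = 33.435 + 372.446 + 11.906 + 377.354 + 38.154 + 337.382 + 262.660 + 402.531 = 1835.867 mg/L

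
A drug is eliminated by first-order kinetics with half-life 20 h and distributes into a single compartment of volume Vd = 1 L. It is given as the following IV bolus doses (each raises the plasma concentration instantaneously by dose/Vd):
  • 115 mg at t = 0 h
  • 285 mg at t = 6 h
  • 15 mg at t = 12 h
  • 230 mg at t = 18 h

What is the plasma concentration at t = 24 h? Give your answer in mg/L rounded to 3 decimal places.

k = ln 2 / 20 = 0.03466 per h
Dose 1 (115 mg at t=0 h): 115·exp(−0.03466·24) = 50.057 mg/L
Dose 2 (285 mg at t=6 h): 285·exp(−0.03466·18) = 152.728 mg/L
Dose 3 (15 mg at t=12 h): 15·exp(−0.03466·12) = 9.896 mg/L
Dose 4 (230 mg at t=18 h): 230·exp(−0.03466·6) = 186.818 mg/L
C(24) = 50.057 + 152.728 + 9.896 + 186.818 = 399.499 mg/L

399.499 mg/L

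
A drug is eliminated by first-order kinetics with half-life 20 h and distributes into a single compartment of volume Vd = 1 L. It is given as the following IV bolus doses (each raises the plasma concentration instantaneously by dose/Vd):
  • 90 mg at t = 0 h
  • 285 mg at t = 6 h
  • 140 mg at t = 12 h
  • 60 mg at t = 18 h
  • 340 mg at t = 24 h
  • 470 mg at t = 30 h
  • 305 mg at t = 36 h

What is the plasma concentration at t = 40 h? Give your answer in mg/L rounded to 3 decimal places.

k = ln 2 / 20 = 0.03466 per h
Dose 1 (90 mg at t=0 h): 90·exp(−0.03466·40) = 22.500 mg/L
Dose 2 (285 mg at t=6 h): 285·exp(−0.03466·34) = 87.719 mg/L
Dose 3 (140 mg at t=12 h): 140·exp(−0.03466·28) = 53.050 mg/L
Dose 4 (60 mg at t=18 h): 60·exp(−0.03466·22) = 27.991 mg/L
Dose 5 (340 mg at t=24 h): 340·exp(−0.03466·16) = 195.279 mg/L
Dose 6 (470 mg at t=30 h): 470·exp(−0.03466·10) = 332.340 mg/L
Dose 7 (305 mg at t=36 h): 305·exp(−0.03466·4) = 265.518 mg/L
C(40) = 22.500 + 87.719 + 53.050 + 27.991 + 195.279 + 332.340 + 265.518 = 984.397 mg/L

984.397 mg/L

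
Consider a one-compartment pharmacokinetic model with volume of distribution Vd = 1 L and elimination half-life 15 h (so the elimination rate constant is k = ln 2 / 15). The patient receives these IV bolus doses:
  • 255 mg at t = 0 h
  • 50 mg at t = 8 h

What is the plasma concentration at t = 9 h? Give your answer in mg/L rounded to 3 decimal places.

215.979 mg/L

k = ln 2 / 15 = 0.04621 per h
Dose 1 (255 mg at t=0 h): 255·exp(−0.04621·9) = 168.237 mg/L
Dose 2 (50 mg at t=8 h): 50·exp(−0.04621·1) = 47.742 mg/L
C(9) = 168.237 + 47.742 = 215.979 mg/L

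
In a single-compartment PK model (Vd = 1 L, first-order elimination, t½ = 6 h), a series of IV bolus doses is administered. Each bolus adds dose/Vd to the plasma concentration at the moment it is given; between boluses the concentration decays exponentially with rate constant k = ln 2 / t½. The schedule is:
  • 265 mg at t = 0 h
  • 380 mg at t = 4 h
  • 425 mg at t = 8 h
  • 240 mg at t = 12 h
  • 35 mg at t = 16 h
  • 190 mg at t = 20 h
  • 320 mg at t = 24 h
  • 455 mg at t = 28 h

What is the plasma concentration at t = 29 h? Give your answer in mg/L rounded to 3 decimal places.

k = ln 2 / 6 = 0.11552 per h
Dose 1 (265 mg at t=0 h): 265·exp(−0.11552·29) = 9.295 mg/L
Dose 2 (380 mg at t=4 h): 380·exp(−0.11552·25) = 21.159 mg/L
Dose 3 (425 mg at t=8 h): 425·exp(−0.11552·21) = 37.565 mg/L
Dose 4 (240 mg at t=12 h): 240·exp(−0.11552·17) = 33.674 mg/L
Dose 5 (35 mg at t=16 h): 35·exp(−0.11552·13) = 7.795 mg/L
Dose 6 (190 mg at t=20 h): 190·exp(−0.11552·9) = 67.175 mg/L
Dose 7 (320 mg at t=24 h): 320·exp(−0.11552·5) = 179.594 mg/L
Dose 8 (455 mg at t=28 h): 455·exp(−0.11552·1) = 405.359 mg/L
C(29) = 9.295 + 21.159 + 37.565 + 33.674 + 7.795 + 67.175 + 179.594 + 405.359 = 761.616 mg/L

761.616 mg/L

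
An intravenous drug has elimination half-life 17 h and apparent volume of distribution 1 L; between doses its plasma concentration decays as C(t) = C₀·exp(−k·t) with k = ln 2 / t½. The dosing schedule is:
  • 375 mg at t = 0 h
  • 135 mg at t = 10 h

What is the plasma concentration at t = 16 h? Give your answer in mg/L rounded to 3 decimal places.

k = ln 2 / 17 = 0.04077 per h
Dose 1 (375 mg at t=0 h): 375·exp(−0.04077·16) = 195.303 mg/L
Dose 2 (135 mg at t=10 h): 135·exp(−0.04077·6) = 105.703 mg/L
C(16) = 195.303 + 105.703 = 301.006 mg/L

301.006 mg/L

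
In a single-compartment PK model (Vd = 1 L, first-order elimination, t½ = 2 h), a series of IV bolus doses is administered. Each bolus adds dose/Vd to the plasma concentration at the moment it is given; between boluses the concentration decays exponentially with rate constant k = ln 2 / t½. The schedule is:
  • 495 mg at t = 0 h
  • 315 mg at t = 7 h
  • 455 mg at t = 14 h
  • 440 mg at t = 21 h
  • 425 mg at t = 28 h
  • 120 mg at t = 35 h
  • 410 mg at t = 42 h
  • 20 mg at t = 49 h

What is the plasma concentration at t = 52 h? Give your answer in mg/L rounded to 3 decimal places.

k = ln 2 / 2 = 0.34657 per h
Dose 1 (495 mg at t=0 h): 495·exp(−0.34657·52) = 0.000 mg/L
Dose 2 (315 mg at t=7 h): 315·exp(−0.34657·45) = 0.000 mg/L
Dose 3 (455 mg at t=14 h): 455·exp(−0.34657·38) = 0.001 mg/L
Dose 4 (440 mg at t=21 h): 440·exp(−0.34657·31) = 0.009 mg/L
Dose 5 (425 mg at t=28 h): 425·exp(−0.34657·24) = 0.104 mg/L
Dose 6 (120 mg at t=35 h): 120·exp(−0.34657·17) = 0.331 mg/L
Dose 7 (410 mg at t=42 h): 410·exp(−0.34657·10) = 12.812 mg/L
Dose 8 (20 mg at t=49 h): 20·exp(−0.34657·3) = 7.071 mg/L
C(52) = 0.000 + 0.000 + 0.001 + 0.009 + 0.104 + 0.331 + 12.812 + 7.071 = 20.329 mg/L

20.329 mg/L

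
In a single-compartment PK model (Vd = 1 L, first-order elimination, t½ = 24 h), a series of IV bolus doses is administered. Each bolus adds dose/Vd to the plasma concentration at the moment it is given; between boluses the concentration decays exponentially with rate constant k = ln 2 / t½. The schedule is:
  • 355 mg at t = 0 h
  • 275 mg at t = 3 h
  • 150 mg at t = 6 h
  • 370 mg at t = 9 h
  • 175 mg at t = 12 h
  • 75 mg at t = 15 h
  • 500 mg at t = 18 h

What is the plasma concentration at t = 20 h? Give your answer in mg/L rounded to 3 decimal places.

k = ln 2 / 24 = 0.02888 per h
Dose 1 (355 mg at t=0 h): 355·exp(−0.02888·20) = 199.237 mg/L
Dose 2 (275 mg at t=3 h): 275·exp(−0.02888·17) = 168.307 mg/L
Dose 3 (150 mg at t=6 h): 150·exp(−0.02888·14) = 100.113 mg/L
Dose 4 (370 mg at t=9 h): 370·exp(−0.02888·11) = 269.296 mg/L
Dose 5 (175 mg at t=12 h): 175·exp(−0.02888·8) = 138.898 mg/L
Dose 6 (75 mg at t=15 h): 75·exp(−0.02888·5) = 64.915 mg/L
Dose 7 (500 mg at t=18 h): 500·exp(−0.02888·2) = 471.937 mg/L
C(20) = 199.237 + 168.307 + 100.113 + 269.296 + 138.898 + 64.915 + 471.937 = 1412.703 mg/L

1412.703 mg/L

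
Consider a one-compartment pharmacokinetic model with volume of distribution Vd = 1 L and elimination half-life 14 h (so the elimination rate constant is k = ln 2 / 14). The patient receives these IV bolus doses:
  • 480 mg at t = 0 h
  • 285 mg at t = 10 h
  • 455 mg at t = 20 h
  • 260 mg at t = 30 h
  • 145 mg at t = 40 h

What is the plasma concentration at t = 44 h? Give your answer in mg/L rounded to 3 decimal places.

k = ln 2 / 14 = 0.04951 per h
Dose 1 (480 mg at t=0 h): 480·exp(−0.04951·44) = 54.343 mg/L
Dose 2 (285 mg at t=10 h): 285·exp(−0.04951·34) = 52.939 mg/L
Dose 3 (455 mg at t=20 h): 455·exp(−0.04951·24) = 138.663 mg/L
Dose 4 (260 mg at t=30 h): 260·exp(−0.04951·14) = 130.000 mg/L
Dose 5 (145 mg at t=40 h): 145·exp(−0.04951·4) = 118.949 mg/L
C(44) = 54.343 + 52.939 + 138.663 + 130.000 + 118.949 = 494.893 mg/L

494.893 mg/L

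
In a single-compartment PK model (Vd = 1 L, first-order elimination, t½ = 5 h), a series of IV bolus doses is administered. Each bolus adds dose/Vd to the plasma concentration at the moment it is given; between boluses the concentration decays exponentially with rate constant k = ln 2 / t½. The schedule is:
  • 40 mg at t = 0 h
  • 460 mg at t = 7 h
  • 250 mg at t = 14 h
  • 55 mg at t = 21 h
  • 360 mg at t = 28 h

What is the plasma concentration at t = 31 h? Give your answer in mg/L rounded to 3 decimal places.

292.001 mg/L

k = ln 2 / 5 = 0.13863 per h
Dose 1 (40 mg at t=0 h): 40·exp(−0.13863·31) = 0.544 mg/L
Dose 2 (460 mg at t=7 h): 460·exp(−0.13863·24) = 16.513 mg/L
Dose 3 (250 mg at t=14 h): 250·exp(−0.13863·17) = 23.683 mg/L
Dose 4 (55 mg at t=21 h): 55·exp(−0.13863·10) = 13.750 mg/L
Dose 5 (360 mg at t=28 h): 360·exp(−0.13863·3) = 237.511 mg/L
C(31) = 0.544 + 16.513 + 23.683 + 13.750 + 237.511 = 292.001 mg/L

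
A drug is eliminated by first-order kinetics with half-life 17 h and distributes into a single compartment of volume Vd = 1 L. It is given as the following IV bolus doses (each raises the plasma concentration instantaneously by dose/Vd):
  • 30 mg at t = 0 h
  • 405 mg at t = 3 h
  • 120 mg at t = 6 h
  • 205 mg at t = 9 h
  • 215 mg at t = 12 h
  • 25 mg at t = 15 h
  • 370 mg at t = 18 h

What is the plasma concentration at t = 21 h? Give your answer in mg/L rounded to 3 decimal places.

k = ln 2 / 17 = 0.04077 per h
Dose 1 (30 mg at t=0 h): 30·exp(−0.04077·21) = 12.743 mg/L
Dose 2 (405 mg at t=3 h): 405·exp(−0.04077·18) = 194.409 mg/L
Dose 3 (120 mg at t=6 h): 120·exp(−0.04077·15) = 65.098 mg/L
Dose 4 (205 mg at t=9 h): 205·exp(−0.04077·12) = 125.679 mg/L
Dose 5 (215 mg at t=12 h): 215·exp(−0.04077·9) = 148.960 mg/L
Dose 6 (25 mg at t=15 h): 25·exp(−0.04077·6) = 19.575 mg/L
Dose 7 (370 mg at t=18 h): 370·exp(−0.04077·3) = 327.400 mg/L
C(21) = 12.743 + 194.409 + 65.098 + 125.679 + 148.960 + 19.575 + 327.400 = 893.864 mg/L

893.864 mg/L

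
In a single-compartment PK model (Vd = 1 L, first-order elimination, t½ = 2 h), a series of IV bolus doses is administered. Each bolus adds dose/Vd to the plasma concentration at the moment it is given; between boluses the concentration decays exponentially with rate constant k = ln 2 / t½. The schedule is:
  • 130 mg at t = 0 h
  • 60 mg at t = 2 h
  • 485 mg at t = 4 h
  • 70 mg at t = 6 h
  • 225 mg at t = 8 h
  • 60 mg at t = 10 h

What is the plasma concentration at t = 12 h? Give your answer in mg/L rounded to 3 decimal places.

129.219 mg/L

k = ln 2 / 2 = 0.34657 per h
Dose 1 (130 mg at t=0 h): 130·exp(−0.34657·12) = 2.031 mg/L
Dose 2 (60 mg at t=2 h): 60·exp(−0.34657·10) = 1.875 mg/L
Dose 3 (485 mg at t=4 h): 485·exp(−0.34657·8) = 30.312 mg/L
Dose 4 (70 mg at t=6 h): 70·exp(−0.34657·6) = 8.750 mg/L
Dose 5 (225 mg at t=8 h): 225·exp(−0.34657·4) = 56.250 mg/L
Dose 6 (60 mg at t=10 h): 60·exp(−0.34657·2) = 30.000 mg/L
C(12) = 2.031 + 1.875 + 30.312 + 8.750 + 56.250 + 30.000 = 129.219 mg/L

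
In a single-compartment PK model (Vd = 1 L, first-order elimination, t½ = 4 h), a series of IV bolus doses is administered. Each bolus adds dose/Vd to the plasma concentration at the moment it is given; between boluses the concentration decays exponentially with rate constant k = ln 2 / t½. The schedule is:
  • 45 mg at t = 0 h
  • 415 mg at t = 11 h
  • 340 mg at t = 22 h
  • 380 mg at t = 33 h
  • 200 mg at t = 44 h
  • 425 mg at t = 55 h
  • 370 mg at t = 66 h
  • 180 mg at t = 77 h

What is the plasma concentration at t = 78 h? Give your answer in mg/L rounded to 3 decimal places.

206.241 mg/L

k = ln 2 / 4 = 0.17329 per h
Dose 1 (45 mg at t=0 h): 45·exp(−0.17329·78) = 0.000 mg/L
Dose 2 (415 mg at t=11 h): 415·exp(−0.17329·67) = 0.004 mg/L
Dose 3 (340 mg at t=22 h): 340·exp(−0.17329·56) = 0.021 mg/L
Dose 4 (380 mg at t=33 h): 380·exp(−0.17329·45) = 0.156 mg/L
Dose 5 (200 mg at t=44 h): 200·exp(−0.17329·34) = 0.552 mg/L
Dose 6 (425 mg at t=55 h): 425·exp(−0.17329·23) = 7.897 mg/L
Dose 7 (370 mg at t=66 h): 370·exp(−0.17329·12) = 46.250 mg/L
Dose 8 (180 mg at t=77 h): 180·exp(−0.17329·1) = 151.361 mg/L
C(78) = 0.000 + 0.004 + 0.021 + 0.156 + 0.552 + 7.897 + 46.250 + 151.361 = 206.241 mg/L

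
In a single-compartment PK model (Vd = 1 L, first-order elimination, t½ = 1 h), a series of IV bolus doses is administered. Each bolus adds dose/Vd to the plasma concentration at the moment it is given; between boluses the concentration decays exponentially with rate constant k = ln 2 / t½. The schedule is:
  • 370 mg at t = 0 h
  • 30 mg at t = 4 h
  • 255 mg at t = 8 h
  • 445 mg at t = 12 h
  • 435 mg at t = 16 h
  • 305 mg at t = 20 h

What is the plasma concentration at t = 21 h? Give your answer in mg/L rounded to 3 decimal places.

k = ln 2 / 1 = 0.69315 per h
Dose 1 (370 mg at t=0 h): 370·exp(−0.69315·21) = 0.000 mg/L
Dose 2 (30 mg at t=4 h): 30·exp(−0.69315·17) = 0.000 mg/L
Dose 3 (255 mg at t=8 h): 255·exp(−0.69315·13) = 0.031 mg/L
Dose 4 (445 mg at t=12 h): 445·exp(−0.69315·9) = 0.869 mg/L
Dose 5 (435 mg at t=16 h): 435·exp(−0.69315·5) = 13.594 mg/L
Dose 6 (305 mg at t=20 h): 305·exp(−0.69315·1) = 152.500 mg/L
C(21) = 0.000 + 0.000 + 0.031 + 0.869 + 13.594 + 152.500 = 166.994 mg/L

166.994 mg/L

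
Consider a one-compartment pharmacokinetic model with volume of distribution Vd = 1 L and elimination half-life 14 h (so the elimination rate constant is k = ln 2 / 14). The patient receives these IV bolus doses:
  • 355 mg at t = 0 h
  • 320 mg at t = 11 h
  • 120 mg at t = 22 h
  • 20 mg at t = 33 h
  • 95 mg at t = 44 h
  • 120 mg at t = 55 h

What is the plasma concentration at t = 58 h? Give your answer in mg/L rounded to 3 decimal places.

k = ln 2 / 14 = 0.04951 per h
Dose 1 (355 mg at t=0 h): 355·exp(−0.04951·58) = 20.096 mg/L
Dose 2 (320 mg at t=11 h): 320·exp(−0.04951·47) = 31.228 mg/L
Dose 3 (120 mg at t=22 h): 120·exp(−0.04951·36) = 20.189 mg/L
Dose 4 (20 mg at t=33 h): 20·exp(−0.04951·25) = 5.801 mg/L
Dose 5 (95 mg at t=44 h): 95·exp(−0.04951·14) = 47.500 mg/L
Dose 6 (120 mg at t=55 h): 120·exp(−0.04951·3) = 103.437 mg/L
C(58) = 20.096 + 31.228 + 20.189 + 5.801 + 47.500 + 103.437 = 228.250 mg/L

228.250 mg/L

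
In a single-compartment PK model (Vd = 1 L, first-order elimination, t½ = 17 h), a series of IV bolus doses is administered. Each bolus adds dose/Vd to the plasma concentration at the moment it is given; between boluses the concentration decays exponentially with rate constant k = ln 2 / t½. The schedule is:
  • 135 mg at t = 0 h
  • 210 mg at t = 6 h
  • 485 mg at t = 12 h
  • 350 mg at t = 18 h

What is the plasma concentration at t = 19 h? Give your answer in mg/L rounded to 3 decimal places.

k = ln 2 / 17 = 0.04077 per h
Dose 1 (135 mg at t=0 h): 135·exp(−0.04077·19) = 62.214 mg/L
Dose 2 (210 mg at t=6 h): 210·exp(−0.04077·13) = 123.600 mg/L
Dose 3 (485 mg at t=12 h): 485·exp(−0.04077·7) = 364.576 mg/L
Dose 4 (350 mg at t=18 h): 350·exp(−0.04077·1) = 336.016 mg/L
C(19) = 62.214 + 123.600 + 364.576 + 336.016 = 886.407 mg/L

886.407 mg/L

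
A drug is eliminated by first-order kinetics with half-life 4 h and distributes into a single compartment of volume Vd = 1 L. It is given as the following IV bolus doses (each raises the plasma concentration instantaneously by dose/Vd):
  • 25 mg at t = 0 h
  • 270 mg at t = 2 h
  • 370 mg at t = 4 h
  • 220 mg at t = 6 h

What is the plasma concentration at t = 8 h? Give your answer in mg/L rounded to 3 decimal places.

k = ln 2 / 4 = 0.17329 per h
Dose 1 (25 mg at t=0 h): 25·exp(−0.17329·8) = 6.250 mg/L
Dose 2 (270 mg at t=2 h): 270·exp(−0.17329·6) = 95.459 mg/L
Dose 3 (370 mg at t=4 h): 370·exp(−0.17329·4) = 185.000 mg/L
Dose 4 (220 mg at t=6 h): 220·exp(−0.17329·2) = 155.563 mg/L
C(8) = 6.250 + 95.459 + 185.000 + 155.563 = 442.273 mg/L

442.273 mg/L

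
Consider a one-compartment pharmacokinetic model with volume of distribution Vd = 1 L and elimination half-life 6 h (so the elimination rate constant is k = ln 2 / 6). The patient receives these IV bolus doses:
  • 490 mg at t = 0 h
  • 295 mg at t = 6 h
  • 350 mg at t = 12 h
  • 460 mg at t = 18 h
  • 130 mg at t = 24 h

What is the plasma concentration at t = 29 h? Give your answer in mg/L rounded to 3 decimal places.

289.034 mg/L

k = ln 2 / 6 = 0.11552 per h
Dose 1 (490 mg at t=0 h): 490·exp(−0.11552·29) = 17.188 mg/L
Dose 2 (295 mg at t=6 h): 295·exp(−0.11552·23) = 20.695 mg/L
Dose 3 (350 mg at t=12 h): 350·exp(−0.11552·17) = 49.108 mg/L
Dose 4 (460 mg at t=18 h): 460·exp(−0.11552·11) = 129.083 mg/L
Dose 5 (130 mg at t=24 h): 130·exp(−0.11552·5) = 72.960 mg/L
C(29) = 17.188 + 20.695 + 49.108 + 129.083 + 72.960 = 289.034 mg/L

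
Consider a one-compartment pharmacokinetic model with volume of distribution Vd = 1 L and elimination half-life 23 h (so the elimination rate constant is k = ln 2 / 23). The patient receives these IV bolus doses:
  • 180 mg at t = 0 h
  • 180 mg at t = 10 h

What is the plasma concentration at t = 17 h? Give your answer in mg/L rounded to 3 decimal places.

253.604 mg/L

k = ln 2 / 23 = 0.03014 per h
Dose 1 (180 mg at t=0 h): 180·exp(−0.03014·17) = 107.838 mg/L
Dose 2 (180 mg at t=10 h): 180·exp(−0.03014·7) = 145.765 mg/L
C(17) = 107.838 + 145.765 = 253.604 mg/L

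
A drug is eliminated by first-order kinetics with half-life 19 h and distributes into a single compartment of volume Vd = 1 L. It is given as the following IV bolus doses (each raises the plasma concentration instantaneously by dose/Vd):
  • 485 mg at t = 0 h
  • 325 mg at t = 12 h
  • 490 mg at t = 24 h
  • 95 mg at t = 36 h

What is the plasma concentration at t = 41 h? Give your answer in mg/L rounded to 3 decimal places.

k = ln 2 / 19 = 0.03648 per h
Dose 1 (485 mg at t=0 h): 485·exp(−0.03648·41) = 108.680 mg/L
Dose 2 (325 mg at t=12 h): 325·exp(−0.03648·29) = 112.828 mg/L
Dose 3 (490 mg at t=24 h): 490·exp(−0.03648·17) = 263.544 mg/L
Dose 4 (95 mg at t=36 h): 95·exp(−0.03648·5) = 79.160 mg/L
C(41) = 108.680 + 112.828 + 263.544 + 79.160 = 564.212 mg/L

564.212 mg/L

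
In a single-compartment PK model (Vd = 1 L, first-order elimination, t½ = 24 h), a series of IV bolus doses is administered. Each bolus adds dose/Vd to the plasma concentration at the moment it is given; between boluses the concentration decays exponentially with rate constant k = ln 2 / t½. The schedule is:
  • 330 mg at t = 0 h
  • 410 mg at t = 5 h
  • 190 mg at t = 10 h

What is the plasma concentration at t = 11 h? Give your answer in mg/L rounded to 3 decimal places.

k = ln 2 / 24 = 0.02888 per h
Dose 1 (330 mg at t=0 h): 330·exp(−0.02888·11) = 240.183 mg/L
Dose 2 (410 mg at t=5 h): 410·exp(−0.02888·6) = 344.768 mg/L
Dose 3 (190 mg at t=10 h): 190·exp(−0.02888·1) = 184.591 mg/L
C(11) = 240.183 + 344.768 + 184.591 = 769.541 mg/L

769.541 mg/L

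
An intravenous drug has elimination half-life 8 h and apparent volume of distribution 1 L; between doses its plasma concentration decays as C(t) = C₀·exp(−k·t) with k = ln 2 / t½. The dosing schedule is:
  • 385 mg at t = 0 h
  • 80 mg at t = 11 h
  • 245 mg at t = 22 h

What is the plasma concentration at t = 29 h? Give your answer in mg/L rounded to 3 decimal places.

k = ln 2 / 8 = 0.08664 per h
Dose 1 (385 mg at t=0 h): 385·exp(−0.08664·29) = 31.205 mg/L
Dose 2 (80 mg at t=11 h): 80·exp(−0.08664·18) = 16.818 mg/L
Dose 3 (245 mg at t=22 h): 245·exp(−0.08664·7) = 133.587 mg/L
C(29) = 31.205 + 16.818 + 133.587 = 181.610 mg/L

181.610 mg/L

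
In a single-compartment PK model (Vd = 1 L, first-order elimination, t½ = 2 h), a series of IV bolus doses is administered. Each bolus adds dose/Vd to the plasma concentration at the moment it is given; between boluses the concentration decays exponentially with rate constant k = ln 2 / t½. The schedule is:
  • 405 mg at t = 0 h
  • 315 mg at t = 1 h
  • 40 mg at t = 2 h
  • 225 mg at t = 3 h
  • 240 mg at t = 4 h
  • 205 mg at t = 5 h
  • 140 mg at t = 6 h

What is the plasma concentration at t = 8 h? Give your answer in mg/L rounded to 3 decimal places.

300.408 mg/L

k = ln 2 / 2 = 0.34657 per h
Dose 1 (405 mg at t=0 h): 405·exp(−0.34657·8) = 25.312 mg/L
Dose 2 (315 mg at t=1 h): 315·exp(−0.34657·7) = 27.842 mg/L
Dose 3 (40 mg at t=2 h): 40·exp(−0.34657·6) = 5.000 mg/L
Dose 4 (225 mg at t=3 h): 225·exp(−0.34657·5) = 39.775 mg/L
Dose 5 (240 mg at t=4 h): 240·exp(−0.34657·4) = 60.000 mg/L
Dose 6 (205 mg at t=5 h): 205·exp(−0.34657·3) = 72.478 mg/L
Dose 7 (140 mg at t=6 h): 140·exp(−0.34657·2) = 70.000 mg/L
C(8) = 25.312 + 27.842 + 5.000 + 39.775 + 60.000 + 72.478 + 70.000 = 300.408 mg/L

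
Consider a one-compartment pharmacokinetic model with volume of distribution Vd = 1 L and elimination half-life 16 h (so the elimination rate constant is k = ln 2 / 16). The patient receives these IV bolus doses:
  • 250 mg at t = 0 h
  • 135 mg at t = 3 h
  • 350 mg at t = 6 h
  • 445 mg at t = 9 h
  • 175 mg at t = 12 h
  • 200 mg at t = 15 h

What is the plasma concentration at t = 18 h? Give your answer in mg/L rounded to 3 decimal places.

k = ln 2 / 16 = 0.04332 per h
Dose 1 (250 mg at t=0 h): 250·exp(−0.04332·18) = 114.626 mg/L
Dose 2 (135 mg at t=3 h): 135·exp(−0.04332·15) = 70.488 mg/L
Dose 3 (350 mg at t=6 h): 350·exp(−0.04332·12) = 208.111 mg/L
Dose 4 (445 mg at t=9 h): 445·exp(−0.04332·9) = 301.322 mg/L
Dose 5 (175 mg at t=12 h): 175·exp(−0.04332·6) = 134.943 mg/L
Dose 6 (200 mg at t=15 h): 200·exp(−0.04332·3) = 175.625 mg/L
C(18) = 114.626 + 70.488 + 208.111 + 301.322 + 134.943 + 175.625 = 1005.116 mg/L

1005.116 mg/L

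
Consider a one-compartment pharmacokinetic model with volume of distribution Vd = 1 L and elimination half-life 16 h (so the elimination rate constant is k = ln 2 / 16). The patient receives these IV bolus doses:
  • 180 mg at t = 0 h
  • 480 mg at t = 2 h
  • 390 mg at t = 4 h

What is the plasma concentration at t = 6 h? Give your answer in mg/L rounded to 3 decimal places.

k = ln 2 / 16 = 0.04332 per h
Dose 1 (180 mg at t=0 h): 180·exp(−0.04332·6) = 138.799 mg/L
Dose 2 (480 mg at t=2 h): 480·exp(−0.04332·4) = 403.630 mg/L
Dose 3 (390 mg at t=4 h): 390·exp(−0.04332·2) = 357.632 mg/L
C(6) = 138.799 + 403.630 + 357.632 = 900.061 mg/L

900.061 mg/L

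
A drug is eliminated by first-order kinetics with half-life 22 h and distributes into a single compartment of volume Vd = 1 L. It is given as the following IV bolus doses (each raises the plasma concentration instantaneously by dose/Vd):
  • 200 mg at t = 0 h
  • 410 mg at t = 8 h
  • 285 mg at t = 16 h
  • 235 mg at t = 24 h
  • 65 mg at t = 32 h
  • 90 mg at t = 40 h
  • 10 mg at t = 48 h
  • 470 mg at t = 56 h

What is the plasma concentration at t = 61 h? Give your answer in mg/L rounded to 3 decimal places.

729.389 mg/L

k = ln 2 / 22 = 0.03151 per h
Dose 1 (200 mg at t=0 h): 200·exp(−0.03151·61) = 29.265 mg/L
Dose 2 (410 mg at t=8 h): 410·exp(−0.03151·53) = 77.193 mg/L
Dose 3 (285 mg at t=16 h): 285·exp(−0.03151·45) = 69.040 mg/L
Dose 4 (235 mg at t=24 h): 235·exp(−0.03151·37) = 73.247 mg/L
Dose 5 (65 mg at t=32 h): 65·exp(−0.03151·29) = 26.068 mg/L
Dose 6 (90 mg at t=40 h): 90·exp(−0.03151·21) = 46.440 mg/L
Dose 7 (10 mg at t=48 h): 10·exp(−0.03151·13) = 6.639 mg/L
Dose 8 (470 mg at t=56 h): 470·exp(−0.03151·5) = 401.497 mg/L
C(61) = 29.265 + 77.193 + 69.040 + 73.247 + 26.068 + 46.440 + 6.639 + 401.497 = 729.389 mg/L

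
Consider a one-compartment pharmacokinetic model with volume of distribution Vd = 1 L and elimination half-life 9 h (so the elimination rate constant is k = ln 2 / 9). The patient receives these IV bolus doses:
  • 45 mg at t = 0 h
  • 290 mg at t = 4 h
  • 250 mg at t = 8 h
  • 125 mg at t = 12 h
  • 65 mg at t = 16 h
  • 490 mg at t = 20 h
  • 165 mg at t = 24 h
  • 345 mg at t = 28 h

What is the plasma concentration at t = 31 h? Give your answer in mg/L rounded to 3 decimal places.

k = ln 2 / 9 = 0.07702 per h
Dose 1 (45 mg at t=0 h): 45·exp(−0.07702·31) = 4.134 mg/L
Dose 2 (290 mg at t=4 h): 290·exp(−0.07702·27) = 36.250 mg/L
Dose 3 (250 mg at t=8 h): 250·exp(−0.07702·23) = 42.525 mg/L
Dose 4 (125 mg at t=12 h): 125·exp(−0.07702·19) = 28.934 mg/L
Dose 5 (65 mg at t=16 h): 65·exp(−0.07702·15) = 20.474 mg/L
Dose 6 (490 mg at t=20 h): 490·exp(−0.07702·11) = 210.025 mg/L
Dose 7 (165 mg at t=24 h): 165·exp(−0.07702·7) = 96.239 mg/L
Dose 8 (345 mg at t=28 h): 345·exp(−0.07702·3) = 273.827 mg/L
C(31) = 4.134 + 36.250 + 42.525 + 28.934 + 20.474 + 210.025 + 96.239 + 273.827 = 712.406 mg/L

712.406 mg/L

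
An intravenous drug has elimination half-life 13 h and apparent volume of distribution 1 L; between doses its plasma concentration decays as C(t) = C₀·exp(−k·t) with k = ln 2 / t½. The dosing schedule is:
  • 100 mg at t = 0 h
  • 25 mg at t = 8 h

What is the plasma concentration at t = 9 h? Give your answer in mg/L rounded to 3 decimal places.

k = ln 2 / 13 = 0.05332 per h
Dose 1 (100 mg at t=0 h): 100·exp(−0.05332·9) = 61.886 mg/L
Dose 2 (25 mg at t=8 h): 25·exp(−0.05332·1) = 23.702 mg/L
C(9) = 61.886 + 23.702 = 85.588 mg/L

85.588 mg/L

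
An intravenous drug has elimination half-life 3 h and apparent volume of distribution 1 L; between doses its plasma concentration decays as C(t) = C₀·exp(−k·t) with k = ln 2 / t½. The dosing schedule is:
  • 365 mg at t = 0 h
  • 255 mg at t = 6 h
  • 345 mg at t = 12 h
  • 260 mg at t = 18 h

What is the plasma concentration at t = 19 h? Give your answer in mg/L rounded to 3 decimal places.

k = ln 2 / 3 = 0.23105 per h
Dose 1 (365 mg at t=0 h): 365·exp(−0.23105·19) = 4.527 mg/L
Dose 2 (255 mg at t=6 h): 255·exp(−0.23105·13) = 12.650 mg/L
Dose 3 (345 mg at t=12 h): 345·exp(−0.23105·7) = 68.457 mg/L
Dose 4 (260 mg at t=18 h): 260·exp(−0.23105·1) = 206.362 mg/L
C(19) = 4.527 + 12.650 + 68.457 + 206.362 = 291.995 mg/L

291.995 mg/L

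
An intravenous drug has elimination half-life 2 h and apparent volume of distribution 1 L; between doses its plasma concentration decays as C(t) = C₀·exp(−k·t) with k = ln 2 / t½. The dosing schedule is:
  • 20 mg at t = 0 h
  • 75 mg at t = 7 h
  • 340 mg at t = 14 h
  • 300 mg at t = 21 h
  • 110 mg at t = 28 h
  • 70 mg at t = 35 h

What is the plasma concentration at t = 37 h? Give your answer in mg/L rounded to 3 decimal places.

k = ln 2 / 2 = 0.34657 per h
Dose 1 (20 mg at t=0 h): 20·exp(−0.34657·37) = 0.000 mg/L
Dose 2 (75 mg at t=7 h): 75·exp(−0.34657·30) = 0.002 mg/L
Dose 3 (340 mg at t=14 h): 340·exp(−0.34657·23) = 0.117 mg/L
Dose 4 (300 mg at t=21 h): 300·exp(−0.34657·16) = 1.172 mg/L
Dose 5 (110 mg at t=28 h): 110·exp(−0.34657·9) = 4.861 mg/L
Dose 6 (70 mg at t=35 h): 70·exp(−0.34657·2) = 35.000 mg/L
C(37) = 0.000 + 0.002 + 0.117 + 1.172 + 4.861 + 35.000 = 41.153 mg/L

41.153 mg/L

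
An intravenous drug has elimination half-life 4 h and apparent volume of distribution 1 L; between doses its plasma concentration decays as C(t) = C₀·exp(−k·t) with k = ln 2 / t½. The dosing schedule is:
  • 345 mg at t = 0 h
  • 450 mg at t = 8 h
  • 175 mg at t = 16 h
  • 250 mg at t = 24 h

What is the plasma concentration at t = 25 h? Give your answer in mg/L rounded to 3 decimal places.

275.196 mg/L

k = ln 2 / 4 = 0.17329 per h
Dose 1 (345 mg at t=0 h): 345·exp(−0.17329·25) = 4.533 mg/L
Dose 2 (450 mg at t=8 h): 450·exp(−0.17329·17) = 23.650 mg/L
Dose 3 (175 mg at t=16 h): 175·exp(−0.17329·9) = 36.789 mg/L
Dose 4 (250 mg at t=24 h): 250·exp(−0.17329·1) = 210.224 mg/L
C(25) = 4.533 + 23.650 + 36.789 + 210.224 = 275.196 mg/L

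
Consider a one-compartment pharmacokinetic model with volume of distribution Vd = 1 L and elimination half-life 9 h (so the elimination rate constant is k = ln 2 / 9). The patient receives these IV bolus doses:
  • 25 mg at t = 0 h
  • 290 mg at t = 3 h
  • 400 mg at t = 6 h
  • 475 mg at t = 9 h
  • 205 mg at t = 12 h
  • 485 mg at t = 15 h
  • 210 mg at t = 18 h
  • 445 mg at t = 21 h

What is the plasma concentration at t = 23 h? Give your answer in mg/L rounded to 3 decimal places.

1210.141 mg/L

k = ln 2 / 9 = 0.07702 per h
Dose 1 (25 mg at t=0 h): 25·exp(−0.07702·23) = 4.252 mg/L
Dose 2 (290 mg at t=3 h): 290·exp(−0.07702·20) = 62.150 mg/L
Dose 3 (400 mg at t=6 h): 400·exp(−0.07702·17) = 108.006 mg/L
Dose 4 (475 mg at t=9 h): 475·exp(−0.07702·14) = 161.594 mg/L
Dose 5 (205 mg at t=12 h): 205·exp(−0.07702·11) = 87.868 mg/L
Dose 6 (485 mg at t=15 h): 485·exp(−0.07702·8) = 261.914 mg/L
Dose 7 (210 mg at t=18 h): 210·exp(−0.07702·5) = 142.883 mg/L
Dose 8 (445 mg at t=21 h): 445·exp(−0.07702·2) = 381.474 mg/L
C(23) = 4.252 + 62.150 + 108.006 + 161.594 + 87.868 + 261.914 + 142.883 + 381.474 = 1210.141 mg/L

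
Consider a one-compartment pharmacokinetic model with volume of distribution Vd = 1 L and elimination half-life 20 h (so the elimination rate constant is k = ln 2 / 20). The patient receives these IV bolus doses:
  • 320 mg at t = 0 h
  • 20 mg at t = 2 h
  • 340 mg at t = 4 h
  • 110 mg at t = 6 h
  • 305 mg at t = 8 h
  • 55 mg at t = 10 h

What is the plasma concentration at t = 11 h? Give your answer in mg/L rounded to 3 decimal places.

k = ln 2 / 20 = 0.03466 per h
Dose 1 (320 mg at t=0 h): 320·exp(−0.03466·11) = 218.566 mg/L
Dose 2 (20 mg at t=2 h): 20·exp(−0.03466·9) = 14.641 mg/L
Dose 3 (340 mg at t=4 h): 340·exp(−0.03466·7) = 266.759 mg/L
Dose 4 (110 mg at t=6 h): 110·exp(−0.03466·5) = 92.499 mg/L
Dose 5 (305 mg at t=8 h): 305·exp(−0.03466·3) = 274.881 mg/L
Dose 6 (55 mg at t=10 h): 55·exp(−0.03466·1) = 53.126 mg/L
C(11) = 218.566 + 14.641 + 266.759 + 92.499 + 274.881 + 53.126 = 920.472 mg/L

920.472 mg/L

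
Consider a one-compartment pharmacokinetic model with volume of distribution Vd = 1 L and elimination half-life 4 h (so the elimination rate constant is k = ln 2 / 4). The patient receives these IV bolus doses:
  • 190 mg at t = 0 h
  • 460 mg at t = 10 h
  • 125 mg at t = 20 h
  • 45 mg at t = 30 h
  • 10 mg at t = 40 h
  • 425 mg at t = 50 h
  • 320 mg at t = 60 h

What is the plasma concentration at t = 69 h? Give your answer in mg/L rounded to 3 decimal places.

k = ln 2 / 4 = 0.17329 per h
Dose 1 (190 mg at t=0 h): 190·exp(−0.17329·69) = 0.001 mg/L
Dose 2 (460 mg at t=10 h): 460·exp(−0.17329·59) = 0.017 mg/L
Dose 3 (125 mg at t=20 h): 125·exp(−0.17329·49) = 0.026 mg/L
Dose 4 (45 mg at t=30 h): 45·exp(−0.17329·39) = 0.052 mg/L
Dose 5 (10 mg at t=40 h): 10·exp(−0.17329·29) = 0.066 mg/L
Dose 6 (425 mg at t=50 h): 425·exp(−0.17329·19) = 15.794 mg/L
Dose 7 (320 mg at t=60 h): 320·exp(−0.17329·9) = 67.272 mg/L
C(69) = 0.001 + 0.017 + 0.026 + 0.052 + 0.066 + 15.794 + 67.272 = 83.227 mg/L

83.227 mg/L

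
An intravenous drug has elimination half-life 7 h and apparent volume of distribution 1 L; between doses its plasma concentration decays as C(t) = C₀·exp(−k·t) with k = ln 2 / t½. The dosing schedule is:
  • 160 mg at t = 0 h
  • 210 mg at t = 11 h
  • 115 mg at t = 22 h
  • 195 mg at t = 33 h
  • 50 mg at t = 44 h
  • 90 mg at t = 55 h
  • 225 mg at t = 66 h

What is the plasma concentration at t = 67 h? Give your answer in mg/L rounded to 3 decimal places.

245.436 mg/L

k = ln 2 / 7 = 0.09902 per h
Dose 1 (160 mg at t=0 h): 160·exp(−0.09902·67) = 0.210 mg/L
Dose 2 (210 mg at t=11 h): 210·exp(−0.09902·56) = 0.820 mg/L
Dose 3 (115 mg at t=22 h): 115·exp(−0.09902·45) = 1.335 mg/L
Dose 4 (195 mg at t=33 h): 195·exp(−0.09902·34) = 6.728 mg/L
Dose 5 (50 mg at t=44 h): 50·exp(−0.09902·23) = 5.127 mg/L
Dose 6 (90 mg at t=55 h): 90·exp(−0.09902·12) = 27.428 mg/L
Dose 7 (225 mg at t=66 h): 225·exp(−0.09902·1) = 203.788 mg/L
C(67) = 0.210 + 0.820 + 1.335 + 6.728 + 5.127 + 27.428 + 203.788 = 245.436 mg/L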